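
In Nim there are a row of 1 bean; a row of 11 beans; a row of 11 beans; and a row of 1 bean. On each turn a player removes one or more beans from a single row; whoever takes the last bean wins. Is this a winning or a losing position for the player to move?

Losing position

Compute the nim-sum pairwise:
1 ⊕ 11 = 10
10 ⊕ 11 = 1
1 ⊕ 1 = 0
The nim-sum is 0, so this is a P-position: the player to move is in a losing position under optimal play.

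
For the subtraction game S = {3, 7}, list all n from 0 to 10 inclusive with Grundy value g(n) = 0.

0, 1, 2, 6, 10

Compute g(0), g(1), … for moves {3, 7}:
g(0) = mex{} = 0
g(1) = mex{} = 0
g(2) = mex{} = 0
g(3) = mex{0} = 1
g(4) = mex{0} = 1
g(5) = mex{0} = 1
g(6) = mex{1} = 0
g(7) = mex{0,1} = 2
g(8) = mex{0,1} = 2
g(9) = mex{0} = 1
g(10) = mex{1,2} = 0
The P-positions (g = 0) in 0..10 are 0, 1, 2, 6, 10.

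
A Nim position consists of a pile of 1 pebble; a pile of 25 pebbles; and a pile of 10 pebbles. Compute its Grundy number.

Nim-sum: 1 ⊕ 25 ⊕ 10 = 18.

18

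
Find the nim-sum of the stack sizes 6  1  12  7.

Compute the nim-sum pairwise:
6 ^ 1 = 7
7 ^ 12 = 11
11 ^ 7 = 12

12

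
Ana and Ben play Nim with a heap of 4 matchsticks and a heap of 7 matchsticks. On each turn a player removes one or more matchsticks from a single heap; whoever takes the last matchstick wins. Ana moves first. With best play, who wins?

Ana wins

Nim-sum: 4 ⊕ 7 = 3.
The nim-sum is 3 ≠ 0, so this is an N-position: the player to move can win; Ana has a winning move.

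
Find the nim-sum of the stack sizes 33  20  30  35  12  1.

5

Bitwise XOR of the heap sizes:
  100001  (33)
  010100  (20)
  011110  (30)
  100011  (35)
  001100  (12)
  000001  (1)
  ------
  000101  (5)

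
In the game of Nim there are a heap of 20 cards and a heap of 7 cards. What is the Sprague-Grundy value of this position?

19

Nim-sum: 20 ^ 7 = 19.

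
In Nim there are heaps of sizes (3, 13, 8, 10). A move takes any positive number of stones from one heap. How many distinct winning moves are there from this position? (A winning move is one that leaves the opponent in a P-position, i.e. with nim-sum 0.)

3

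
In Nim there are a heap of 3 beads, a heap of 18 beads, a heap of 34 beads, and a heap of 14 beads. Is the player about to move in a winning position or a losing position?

Winning position

Write each in binary and XOR column by column:
  000011  (3)
  010010  (18)
  100010  (34)
  001110  (14)
  ------
  111101  (61)
The nim-sum is 61 ≠ 0, so this is an N-position: the player to move can win.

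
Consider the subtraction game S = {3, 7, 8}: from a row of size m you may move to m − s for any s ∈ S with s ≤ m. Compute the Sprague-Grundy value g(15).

1

Build the Grundy sequence with g(k) = mex{g(k−s) : s ∈ {3, 7, 8}, s ≤ k}:
k:     0  1  2  3  4  5  6  7  8  9 10 11 12 13 14 15
g(k):  0  0  0  1  1  1  0  2  2  1  3  0  0  2  1  1
So g(15) = 1.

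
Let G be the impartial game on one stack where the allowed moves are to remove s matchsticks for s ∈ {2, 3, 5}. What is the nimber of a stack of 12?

2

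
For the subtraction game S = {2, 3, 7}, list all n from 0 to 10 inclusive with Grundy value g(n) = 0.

0, 1, 5, 6, 10

Grundy values for subtraction set {2, 3, 7}:
g(0) = mex{} = 0
g(1) = mex{} = 0
g(2) = mex{0} = 1
g(3) = mex{0} = 1
g(4) = mex{0,1} = 2
g(5) = mex{1} = 0
g(6) = mex{1,2} = 0
g(7) = mex{0,2} = 1
g(8) = mex{0} = 1
g(9) = mex{0,1} = 2
g(10) = mex{1} = 0
The P-positions (g = 0) in 0..10 are 0, 1, 5, 6, 10.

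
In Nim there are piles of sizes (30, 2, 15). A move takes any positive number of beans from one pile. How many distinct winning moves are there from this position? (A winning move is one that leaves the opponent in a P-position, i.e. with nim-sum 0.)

1

In binary:
  11110  (30)
  00010  (2)
  01111  (15)
  -----
  10011  (19)
The overall nim-sum is X = 19. A pile of size p has a winning move iff p XOR X < p (reduce it to p XOR X).
  30: 30 XOR 19 = 13 < 30 — winning move (to 13).
  2: 2 XOR 19 = 17 ≥ 2 — no move.
  15: 15 XOR 19 = 28 ≥ 15 — no move.
That gives 1 winning move.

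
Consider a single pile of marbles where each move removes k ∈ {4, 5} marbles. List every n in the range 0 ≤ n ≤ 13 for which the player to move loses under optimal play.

0, 1, 2, 3, 9, 10, 11, 12

Build the Grundy sequence with g(k) = mex{g(k−s) : s ∈ {4, 5}, s ≤ k}:
g(0) = mex{} = 0
g(1) = mex{} = 0
g(2) = mex{} = 0
g(3) = mex{} = 0
g(4) = mex{0} = 1
g(5) = mex{0} = 1
g(6) = mex{0} = 1
g(7) = mex{0} = 1
g(8) = mex{0,1} = 2
g(9) = mex{1} = 0
g(10) = mex{1} = 0
g(11) = mex{1} = 0
g(12) = mex{1,2} = 0
g(13) = mex{0,2} = 1
The P-positions (g = 0) in 0..13 are 0, 1, 2, 3, 9, 10, 11, 12.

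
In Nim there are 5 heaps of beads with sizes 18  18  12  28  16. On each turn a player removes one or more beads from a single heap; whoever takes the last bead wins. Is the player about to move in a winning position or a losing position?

Bitwise XOR of the heap sizes:
  10010  (18)
  10010  (18)
  01100  (12)
  11100  (28)
  10000  (16)
  -----
  00000  (0)
The nim-sum is 0, so this is a P-position: the player to move is in a losing position under optimal play.

Losing position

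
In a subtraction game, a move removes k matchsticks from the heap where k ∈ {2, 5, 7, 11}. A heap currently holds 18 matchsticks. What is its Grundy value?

Grundy values for subtraction set {2, 5, 7, 11}:
k:     0  1  2  3  4  5  6  7  8  9 10 11 12 13 14 15 16 17 18
g(k):  0  0  1  1  0  2  1  3  2  2  0  3  1  0  0  1  1  2  2
So g(18) = 2.

2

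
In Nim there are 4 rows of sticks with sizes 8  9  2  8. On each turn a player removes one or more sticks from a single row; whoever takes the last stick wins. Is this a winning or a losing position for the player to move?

Winning position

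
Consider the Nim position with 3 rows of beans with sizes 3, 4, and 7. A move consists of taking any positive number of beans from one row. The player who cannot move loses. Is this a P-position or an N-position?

Bitwise XOR of the heap sizes:
  011  (3)
  100  (4)
  111  (7)
  ---
  000  (0)
The nim-sum is 0, so this is a P-position: the player to move is in a losing position under optimal play.

P-position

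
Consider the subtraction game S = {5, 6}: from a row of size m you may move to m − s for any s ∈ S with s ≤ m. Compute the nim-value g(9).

1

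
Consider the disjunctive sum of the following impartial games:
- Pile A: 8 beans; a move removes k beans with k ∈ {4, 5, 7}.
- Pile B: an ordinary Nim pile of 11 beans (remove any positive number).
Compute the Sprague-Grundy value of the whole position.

Build the Grundy sequence for pile A with g(k) = mex{g(k−s) : s ∈ {4, 5, 7}, s ≤ k}:
k:     0  1  2  3  4  5  6  7  8
g(k):  0  0  0  0  1  1  1  1  2
So g(8) = 2.
Pile B is a plain Nim pile of size 11, so its Grundy value is 11.
The value of a disjunctive sum is the nim-sum of the parts.
Combined value = 2 XOR 11 = 9.

9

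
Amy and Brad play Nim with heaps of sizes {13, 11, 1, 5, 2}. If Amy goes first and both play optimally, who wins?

Brad wins

Compute the nim-sum pairwise:
13 ⊕ 11 = 6
6 ⊕ 1 = 7
7 ⊕ 5 = 2
2 ⊕ 2 = 0
The nim-sum is 0, so this is a P-position: the player to move is in a losing position under optimal play; Amy is about to move from it and so loses — Brad wins.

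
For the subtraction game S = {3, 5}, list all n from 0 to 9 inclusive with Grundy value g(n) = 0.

0, 1, 2, 8, 9

Grundy values for subtraction set {3, 5}:
g(0) = mex{} = 0
g(1) = mex{} = 0
g(2) = mex{} = 0
g(3) = mex{0} = 1
g(4) = mex{0} = 1
g(5) = mex{0} = 1
g(6) = mex{0,1} = 2
g(7) = mex{0,1} = 2
g(8) = mex{1} = 0
g(9) = mex{1,2} = 0
The P-positions (g = 0) in 0..9 are 0, 1, 2, 8, 9.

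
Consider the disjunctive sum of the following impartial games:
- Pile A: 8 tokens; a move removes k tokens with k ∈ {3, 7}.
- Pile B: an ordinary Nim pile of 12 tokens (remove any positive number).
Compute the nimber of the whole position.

14

For pile A, compute g(0), g(1), … with moves {3, 7}:
k:     0  1  2  3  4  5  6  7  8
g(k):  0  0  0  1  1  1  0  2  2
So g(8) = 2.
Pile B is a plain Nim pile of size 12, so its Grundy value is 12.
The value of a disjunctive sum is the nim-sum of the parts.
Combined value = 2 ⊕ 12 = 14.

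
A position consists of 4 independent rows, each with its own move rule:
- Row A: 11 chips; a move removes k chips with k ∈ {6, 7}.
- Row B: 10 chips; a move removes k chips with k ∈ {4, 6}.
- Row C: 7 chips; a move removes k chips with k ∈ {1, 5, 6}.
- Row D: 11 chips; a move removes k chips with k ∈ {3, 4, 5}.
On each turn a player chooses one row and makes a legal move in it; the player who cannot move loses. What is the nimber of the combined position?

Build the Grundy sequence for row A with g(k) = mex{g(k−s) : s ∈ {6, 7}, s ≤ k}:
g(0) = mex{} = 0
g(1) = mex{} = 0
g(2) = mex{} = 0
g(3) = mex{} = 0
g(4) = mex{} = 0
g(5) = mex{} = 0
g(6) = mex{0} = 1
g(7) = mex{0} = 1
g(8) = mex{0} = 1
g(9) = mex{0} = 1
g(10) = mex{0} = 1
g(11) = mex{0} = 1
So g(11) = 1.
Grundy values for row B (subtraction set {4, 6}):
g(0) = mex{} = 0
g(1) = mex{} = 0
g(2) = mex{} = 0
g(3) = mex{} = 0
g(4) = mex{0} = 1
g(5) = mex{0} = 1
g(6) = mex{0} = 1
g(7) = mex{0} = 1
g(8) = mex{0,1} = 2
g(9) = mex{0,1} = 2
g(10) = mex{1} = 0
So g(10) = 0.
Grundy values for row C (subtraction set {1, 5, 6}):
g(0) = mex{} = 0
g(1) = mex{0} = 1
g(2) = mex{1} = 0
g(3) = mex{0} = 1
g(4) = mex{1} = 0
g(5) = mex{0} = 1
g(6) = mex{0,1} = 2
g(7) = mex{0,1,2} = 3
So g(7) = 3.
Grundy values for row D (subtraction set {3, 4, 5}):
g(0) = mex{} = 0
g(1) = mex{} = 0
g(2) = mex{} = 0
g(3) = mex{0} = 1
g(4) = mex{0} = 1
g(5) = mex{0} = 1
g(6) = mex{0,1} = 2
g(7) = mex{0,1} = 2
g(8) = mex{1} = 0
g(9) = mex{1,2} = 0
g(10) = mex{1,2} = 0
g(11) = mex{0,2} = 1
So g(11) = 1.
The value of a disjunctive sum is the nim-sum of the parts.
Combined value = 1 ⊕ 0 ⊕ 3 ⊕ 1 = 3.

3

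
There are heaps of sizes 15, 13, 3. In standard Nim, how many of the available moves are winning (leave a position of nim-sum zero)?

3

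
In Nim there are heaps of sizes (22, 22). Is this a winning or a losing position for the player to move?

Losing position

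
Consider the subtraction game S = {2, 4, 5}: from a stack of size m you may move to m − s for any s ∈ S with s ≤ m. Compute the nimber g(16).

1

Compute g(0), g(1), … for moves {2, 4, 5}:
k:     0  1  2  3  4  5  6  7  8  9 10 11 12 13 14 15 16
g(k):  0  0  1  1  2  2  3  0  0  1  1  2  2  3  0  0  1
So g(16) = 1.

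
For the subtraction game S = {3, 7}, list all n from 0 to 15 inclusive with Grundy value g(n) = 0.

Compute g(0), g(1), … for moves {3, 7}:
k:     0  1  2  3  4  5  6  7  8  9 10 11 12 13 14 15
g(k):  0  0  0  1  1  1  0  2  2  1  0  0  0  1  1  1
The P-positions (g = 0) in 0..15 are 0, 1, 2, 6, 10, 11, 12.

0, 1, 2, 6, 10, 11, 12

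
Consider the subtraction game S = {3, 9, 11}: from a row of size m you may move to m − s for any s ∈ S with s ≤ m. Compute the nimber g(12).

Compute g(0), g(1), … for moves {3, 9, 11}:
g(0) = mex{} = 0
g(1) = mex{} = 0
g(2) = mex{} = 0
g(3) = mex{0} = 1
g(4) = mex{0} = 1
g(5) = mex{0} = 1
g(6) = mex{1} = 0
g(7) = mex{1} = 0
g(8) = mex{1} = 0
g(9) = mex{0} = 1
g(10) = mex{0} = 1
g(11) = mex{0} = 1
g(12) = mex{0,1} = 2
So g(12) = 2.

2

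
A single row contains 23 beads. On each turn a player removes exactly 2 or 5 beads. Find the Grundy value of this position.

1

Grundy values for subtraction set {2, 5}:
k:     0  1  2  3  4  5  6  7  8  9 10 11 12 13 14 15 16 17 18 19 20 21 22 23
g(k):  0  0  1  1  0  2  1  0  0  1  1  0  2  1  0  0  1  1  0  2  1  0  0  1
So g(23) = 1.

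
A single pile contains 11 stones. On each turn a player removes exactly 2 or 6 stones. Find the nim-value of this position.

Build the Grundy sequence with g(k) = mex{g(k−s) : s ∈ {2, 6}, s ≤ k}:
g(0) = mex{} = 0
g(1) = mex{} = 0
g(2) = mex{0} = 1
g(3) = mex{0} = 1
g(4) = mex{1} = 0
g(5) = mex{1} = 0
g(6) = mex{0} = 1
g(7) = mex{0} = 1
g(8) = mex{1} = 0
g(9) = mex{1} = 0
g(10) = mex{0} = 1
g(11) = mex{0} = 1
So g(11) = 1.

1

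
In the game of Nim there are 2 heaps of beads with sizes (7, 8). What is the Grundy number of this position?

Compute the nim-sum pairwise:
7 ⊕ 8 = 15

15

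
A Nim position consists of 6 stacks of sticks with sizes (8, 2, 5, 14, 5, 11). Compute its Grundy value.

15

Bitwise XOR of the heap sizes:
  1000  (8)
  0010  (2)
  0101  (5)
  1110  (14)
  0101  (5)
  1011  (11)
  ----
  1111  (15)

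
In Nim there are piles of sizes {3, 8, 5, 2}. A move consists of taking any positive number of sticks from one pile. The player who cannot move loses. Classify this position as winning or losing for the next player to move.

Winning position

Bitwise XOR of the heap sizes:
  0011  (3)
  1000  (8)
  0101  (5)
  0010  (2)
  ----
  1100  (12)
The nim-sum is 12 ≠ 0, so this is an N-position: the player to move can win.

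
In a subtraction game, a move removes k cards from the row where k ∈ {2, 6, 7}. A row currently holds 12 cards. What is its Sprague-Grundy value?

Grundy values for subtraction set {2, 6, 7}:
k:     0  1  2  3  4  5  6  7  8  9 10 11 12
g(k):  0  0  1  1  0  0  1  1  2  0  3  1  2
So g(12) = 2.

2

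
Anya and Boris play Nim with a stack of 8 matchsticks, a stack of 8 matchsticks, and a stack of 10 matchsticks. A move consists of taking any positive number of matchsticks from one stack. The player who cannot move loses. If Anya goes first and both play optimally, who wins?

Compute the nim-sum pairwise:
8 ⊕ 8 = 0
0 ⊕ 10 = 10
The nim-sum is 10 ≠ 0, so this is an N-position: the player to move can win; Anya has a winning move.

Anya wins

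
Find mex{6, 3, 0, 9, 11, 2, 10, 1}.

The values 0, 1, 2, 3 are all present; 4 is the first non-negative integer missing from the set.

4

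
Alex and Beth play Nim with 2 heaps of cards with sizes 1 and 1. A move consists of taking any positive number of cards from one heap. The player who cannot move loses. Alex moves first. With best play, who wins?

Bitwise XOR of the heap sizes:
  1  (1)
  1  (1)
  -
  0  (0)
The nim-sum is 0, so this is a P-position: the player to move is in a losing position under optimal play; Alex is about to move from it and so loses — Beth wins.

Beth wins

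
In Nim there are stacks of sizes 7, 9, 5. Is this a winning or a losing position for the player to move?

Winning position

Nim-sum: 7 ⊕ 9 ⊕ 5 = 11.
The nim-sum is 11 ≠ 0, so this is an N-position: the player to move can win.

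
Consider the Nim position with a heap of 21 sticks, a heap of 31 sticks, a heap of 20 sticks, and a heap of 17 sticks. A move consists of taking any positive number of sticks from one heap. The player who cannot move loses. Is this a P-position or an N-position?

Compute the nim-sum pairwise:
21 ⊕ 31 = 10
10 ⊕ 20 = 30
30 ⊕ 17 = 15
The nim-sum is 15 ≠ 0, so this is an N-position: the player to move can win.

N-position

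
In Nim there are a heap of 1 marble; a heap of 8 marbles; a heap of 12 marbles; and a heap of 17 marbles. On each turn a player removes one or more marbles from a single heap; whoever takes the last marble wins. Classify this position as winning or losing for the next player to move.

Nim-sum: 1 ^ 8 ^ 12 ^ 17 = 20.
The nim-sum is 20 ≠ 0, so this is an N-position: the player to move can win.

Winning position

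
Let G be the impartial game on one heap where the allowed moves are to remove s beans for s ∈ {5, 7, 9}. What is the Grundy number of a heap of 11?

Build the Grundy sequence with g(k) = mex{g(k−s) : s ∈ {5, 7, 9}, s ≤ k}:
k:     0  1  2  3  4  5  6  7  8  9 10 11
g(k):  0  0  0  0  0  1  1  1  1  1  2  2
So g(11) = 2.

2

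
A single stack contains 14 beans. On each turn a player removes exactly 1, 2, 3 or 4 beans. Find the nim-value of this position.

Grundy values for subtraction set {1, 2, 3, 4}:
g(0) = mex{} = 0
g(1) = mex{0} = 1
g(2) = mex{0,1} = 2
g(3) = mex{0,1,2} = 3
g(4) = mex{0,1,2,3} = 4
g(5) = mex{1,2,3,4} = 0
g(6) = mex{0,2,3,4} = 1
g(7) = mex{0,1,3,4} = 2
g(8) = mex{0,1,2,4} = 3
g(9) = mex{0,1,2,3} = 4
g(10) = mex{1,2,3,4} = 0
g(11) = mex{0,2,3,4} = 1
g(12) = mex{0,1,3,4} = 2
g(13) = mex{0,1,2,4} = 3
g(14) = mex{0,1,2,3} = 4
So g(14) = 4.

4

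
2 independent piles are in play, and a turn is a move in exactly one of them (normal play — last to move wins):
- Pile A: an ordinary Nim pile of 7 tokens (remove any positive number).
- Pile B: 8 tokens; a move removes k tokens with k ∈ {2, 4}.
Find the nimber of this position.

6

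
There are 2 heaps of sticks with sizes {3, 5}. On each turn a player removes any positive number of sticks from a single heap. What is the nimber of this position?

6

Compute the nim-sum pairwise:
3 ^ 5 = 6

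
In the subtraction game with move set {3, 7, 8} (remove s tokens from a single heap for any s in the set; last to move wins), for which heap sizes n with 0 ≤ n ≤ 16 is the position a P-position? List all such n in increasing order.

Compute g(0), g(1), … for moves {3, 7, 8}:
k:     0  1  2  3  4  5  6  7  8  9 10 11 12 13 14 15 16
g(k):  0  0  0  1  1  1  0  2  2  1  3  0  0  2  1  1  0
The P-positions (g = 0) in 0..16 are 0, 1, 2, 6, 11, 12, 16.

0, 1, 2, 6, 11, 12, 16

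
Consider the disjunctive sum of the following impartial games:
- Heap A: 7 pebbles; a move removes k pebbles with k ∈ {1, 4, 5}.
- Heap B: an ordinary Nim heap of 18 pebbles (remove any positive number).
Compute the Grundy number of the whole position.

Build the Grundy sequence for heap A with g(k) = mex{g(k−s) : s ∈ {1, 4, 5}, s ≤ k}:
k:     0  1  2  3  4  5  6  7
g(k):  0  1  0  1  2  3  2  3
So g(7) = 3.
Heap B is a plain Nim heap of size 18, so its Grundy value is 18.
By the Sprague-Grundy theorem, the Grundy value of a sum of independent games is the XOR of the component values.
Combined value = 3 ⊕ 18 = 17.

17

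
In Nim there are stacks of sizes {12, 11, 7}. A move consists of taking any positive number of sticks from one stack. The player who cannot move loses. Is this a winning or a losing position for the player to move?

Losing position

Bitwise XOR of the heap sizes:
  1100  (12)
  1011  (11)
  0111  (7)
  ----
  0000  (0)
The nim-sum is 0, so this is a P-position: the player to move is in a losing position under optimal play.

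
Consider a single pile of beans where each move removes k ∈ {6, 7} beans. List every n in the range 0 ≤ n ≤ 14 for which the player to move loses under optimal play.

0, 1, 2, 3, 4, 5, 13, 14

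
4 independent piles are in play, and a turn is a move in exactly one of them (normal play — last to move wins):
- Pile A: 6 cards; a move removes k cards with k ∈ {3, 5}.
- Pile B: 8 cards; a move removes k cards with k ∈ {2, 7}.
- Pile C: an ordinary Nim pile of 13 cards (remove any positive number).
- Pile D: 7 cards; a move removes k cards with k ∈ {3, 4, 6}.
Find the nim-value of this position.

15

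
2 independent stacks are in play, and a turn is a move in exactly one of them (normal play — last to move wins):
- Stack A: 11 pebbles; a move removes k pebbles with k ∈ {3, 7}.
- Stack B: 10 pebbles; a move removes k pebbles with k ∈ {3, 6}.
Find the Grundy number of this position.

0

Grundy values for stack A (subtraction set {3, 7}):
k:     0  1  2  3  4  5  6  7  8  9 10 11
g(k):  0  0  0  1  1  1  0  2  2  1  0  0
So g(11) = 0.
Grundy values for stack B (subtraction set {3, 6}):
g(0) = mex{} = 0
g(1) = mex{} = 0
g(2) = mex{} = 0
g(3) = mex{0} = 1
g(4) = mex{0} = 1
g(5) = mex{0} = 1
g(6) = mex{0,1} = 2
g(7) = mex{0,1} = 2
g(8) = mex{0,1} = 2
g(9) = mex{1,2} = 0
g(10) = mex{1,2} = 0
So g(10) = 0.
By the Sprague-Grundy theorem, the Grundy value of a sum of independent games is the XOR of the component values.
Combined value = 0 XOR 0 = 0.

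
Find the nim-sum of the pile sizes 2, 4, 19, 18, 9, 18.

Nim-sum: 2 ⊕ 4 ⊕ 19 ⊕ 18 ⊕ 9 ⊕ 18 = 28.

28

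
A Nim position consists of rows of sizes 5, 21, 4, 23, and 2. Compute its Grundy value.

1

Compute the nim-sum pairwise:
5 ⊕ 21 = 16
16 ⊕ 4 = 20
20 ⊕ 23 = 3
3 ⊕ 2 = 1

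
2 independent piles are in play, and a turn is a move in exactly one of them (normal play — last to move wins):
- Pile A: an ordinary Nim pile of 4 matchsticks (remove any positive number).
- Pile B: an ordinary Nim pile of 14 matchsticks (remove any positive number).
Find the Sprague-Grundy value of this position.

10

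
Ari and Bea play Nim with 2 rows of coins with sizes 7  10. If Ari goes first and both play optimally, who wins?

Nim-sum: 7 XOR 10 = 13.
The nim-sum is 13 ≠ 0, so this is an N-position: the player to move can win; Ari has a winning move.

Ari wins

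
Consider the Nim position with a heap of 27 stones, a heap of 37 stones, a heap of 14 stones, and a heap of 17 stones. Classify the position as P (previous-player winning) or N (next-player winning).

In binary:
  011011  (27)
  100101  (37)
  001110  (14)
  010001  (17)
  ------
  100001  (33)
The nim-sum is 33 ≠ 0, so this is an N-position: the player to move can win.

N-position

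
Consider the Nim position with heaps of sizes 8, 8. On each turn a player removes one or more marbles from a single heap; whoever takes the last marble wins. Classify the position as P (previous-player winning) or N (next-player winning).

P-position

Nim-sum: 8 XOR 8 = 0.
The nim-sum is 0, so this is a P-position: the player to move is in a losing position under optimal play.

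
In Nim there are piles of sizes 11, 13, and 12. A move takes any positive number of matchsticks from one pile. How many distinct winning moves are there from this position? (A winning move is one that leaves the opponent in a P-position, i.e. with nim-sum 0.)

3

Bitwise XOR of the heap sizes:
  1011  (11)
  1101  (13)
  1100  (12)
  ----
  1010  (10)
The overall nim-sum is X = 10. A pile of size p has a winning move iff p XOR X < p (reduce it to p XOR X).
  11: 11 XOR 10 = 1 < 11 — winning move (to 1).
  13: 13 XOR 10 = 7 < 13 — winning move (to 7).
  12: 12 XOR 10 = 6 < 12 — winning move (to 6).
That gives 3 winning moves.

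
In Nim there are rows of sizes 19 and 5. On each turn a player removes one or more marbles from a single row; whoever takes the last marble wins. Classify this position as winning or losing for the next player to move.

Nim-sum: 19 ^ 5 = 22.
The nim-sum is 22 ≠ 0, so this is an N-position: the player to move can win.

Winning position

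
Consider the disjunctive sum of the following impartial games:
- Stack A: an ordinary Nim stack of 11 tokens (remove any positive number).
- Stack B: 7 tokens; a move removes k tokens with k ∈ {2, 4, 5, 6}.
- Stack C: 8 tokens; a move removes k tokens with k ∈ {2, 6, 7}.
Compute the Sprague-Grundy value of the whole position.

10

Stack A is a plain Nim stack of size 11, so its Grundy value is 11.
Grundy values for stack B (subtraction set {2, 4, 5, 6}):
k:     0  1  2  3  4  5  6  7
g(k):  0  0  1  1  2  2  3  3
So g(7) = 3.
Grundy values for stack C (subtraction set {2, 6, 7}):
g(0) = mex{} = 0
g(1) = mex{} = 0
g(2) = mex{0} = 1
g(3) = mex{0} = 1
g(4) = mex{1} = 0
g(5) = mex{1} = 0
g(6) = mex{0} = 1
g(7) = mex{0} = 1
g(8) = mex{0,1} = 2
So g(8) = 2.
The value of a disjunctive sum is the nim-sum of the parts.
Combined value = 11 ⊕ 3 ⊕ 2 = 10.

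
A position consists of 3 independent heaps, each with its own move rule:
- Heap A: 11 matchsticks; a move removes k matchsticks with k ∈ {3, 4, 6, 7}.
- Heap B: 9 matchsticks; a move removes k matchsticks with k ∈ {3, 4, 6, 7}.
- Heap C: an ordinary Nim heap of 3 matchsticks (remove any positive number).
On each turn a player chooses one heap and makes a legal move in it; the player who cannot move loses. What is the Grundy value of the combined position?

Grundy values for heap A (subtraction set {3, 4, 6, 7}):
k:     0  1  2  3  4  5  6  7  8  9 10 11
g(k):  0  0  0  1  1  1  2  2  2  3  0  0
So g(11) = 0.
Build the Grundy sequence for heap B with g(k) = mex{g(k−s) : s ∈ {3, 4, 6, 7}, s ≤ k}:
g(0) = mex{} = 0
g(1) = mex{} = 0
g(2) = mex{} = 0
g(3) = mex{0} = 1
g(4) = mex{0} = 1
g(5) = mex{0} = 1
g(6) = mex{0,1} = 2
g(7) = mex{0,1} = 2
g(8) = mex{0,1} = 2
g(9) = mex{0,1,2} = 3
So g(9) = 3.
Heap C is a plain Nim heap of size 3, so its Grundy value is 3.
By the Sprague-Grundy theorem, the Grundy value of a sum of independent games is the XOR of the component values.
Combined value = 0 ⊕ 3 ⊕ 3 = 0.

0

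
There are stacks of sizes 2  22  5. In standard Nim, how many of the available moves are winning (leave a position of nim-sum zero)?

1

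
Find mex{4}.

0 is not in the set, so the mex is 0.

0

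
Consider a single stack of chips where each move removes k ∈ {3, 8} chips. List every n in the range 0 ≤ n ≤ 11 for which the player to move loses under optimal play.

0, 1, 2, 6, 7, 11

Grundy values for subtraction set {3, 8}:
g(0) = mex{} = 0
g(1) = mex{} = 0
g(2) = mex{} = 0
g(3) = mex{0} = 1
g(4) = mex{0} = 1
g(5) = mex{0} = 1
g(6) = mex{1} = 0
g(7) = mex{1} = 0
g(8) = mex{0,1} = 2
g(9) = mex{0} = 1
g(10) = mex{0} = 1
g(11) = mex{1,2} = 0
The P-positions (g = 0) in 0..11 are 0, 1, 2, 6, 7, 11.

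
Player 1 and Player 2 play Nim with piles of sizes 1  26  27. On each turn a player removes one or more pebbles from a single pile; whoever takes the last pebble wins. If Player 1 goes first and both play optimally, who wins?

Player 2 wins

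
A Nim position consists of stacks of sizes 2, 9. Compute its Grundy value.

11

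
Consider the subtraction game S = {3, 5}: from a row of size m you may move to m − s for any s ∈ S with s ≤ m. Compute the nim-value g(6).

Compute g(0), g(1), … for moves {3, 5}:
k:     0  1  2  3  4  5  6
g(k):  0  0  0  1  1  1  2
So g(6) = 2.

2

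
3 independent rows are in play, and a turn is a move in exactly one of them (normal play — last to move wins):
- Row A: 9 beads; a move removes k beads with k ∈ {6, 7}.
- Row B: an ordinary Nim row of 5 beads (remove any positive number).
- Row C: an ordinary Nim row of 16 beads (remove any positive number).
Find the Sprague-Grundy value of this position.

For row A, compute g(0), g(1), … with moves {6, 7}:
g(0) = mex{} = 0
g(1) = mex{} = 0
g(2) = mex{} = 0
g(3) = mex{} = 0
g(4) = mex{} = 0
g(5) = mex{} = 0
g(6) = mex{0} = 1
g(7) = mex{0} = 1
g(8) = mex{0} = 1
g(9) = mex{0} = 1
So g(9) = 1.
Row B is a plain Nim row of size 5, so its Grundy value is 5.
Row C is a plain Nim row of size 16, so its Grundy value is 16.
By the Sprague-Grundy theorem, the Grundy value of a sum of independent games is the XOR of the component values.
Combined value = 1 XOR 5 XOR 16 = 20.

20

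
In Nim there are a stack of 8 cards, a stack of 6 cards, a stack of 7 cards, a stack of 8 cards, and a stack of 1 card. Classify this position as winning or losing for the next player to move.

Losing position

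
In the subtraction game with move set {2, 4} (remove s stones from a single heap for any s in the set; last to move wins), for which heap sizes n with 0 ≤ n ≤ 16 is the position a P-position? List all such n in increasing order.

0, 1, 6, 7, 12, 13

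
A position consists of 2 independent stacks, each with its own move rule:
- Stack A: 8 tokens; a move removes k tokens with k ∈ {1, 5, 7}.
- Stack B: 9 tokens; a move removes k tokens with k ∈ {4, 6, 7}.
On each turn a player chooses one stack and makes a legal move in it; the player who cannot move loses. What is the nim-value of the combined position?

2

For stack A, compute g(0), g(1), … with moves {1, 5, 7}:
g(0) = mex{} = 0
g(1) = mex{0} = 1
g(2) = mex{1} = 0
g(3) = mex{0} = 1
g(4) = mex{1} = 0
g(5) = mex{0} = 1
g(6) = mex{1} = 0
g(7) = mex{0} = 1
g(8) = mex{1} = 0
So g(8) = 0.
Build the Grundy sequence for stack B with g(k) = mex{g(k−s) : s ∈ {4, 6, 7}, s ≤ k}:
k:     0  1  2  3  4  5  6  7  8  9
g(k):  0  0  0  0  1  1  1  1  2  2
So g(9) = 2.
The value of a disjunctive sum is the nim-sum of the parts.
Combined value = 0 ⊕ 2 = 2.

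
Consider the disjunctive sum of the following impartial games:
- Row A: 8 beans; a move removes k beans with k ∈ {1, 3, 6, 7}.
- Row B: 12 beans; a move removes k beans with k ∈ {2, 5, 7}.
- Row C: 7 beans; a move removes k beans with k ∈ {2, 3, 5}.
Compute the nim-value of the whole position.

Grundy values for row A (subtraction set {1, 3, 6, 7}):
k:     0  1  2  3  4  5  6  7  8
g(k):  0  1  0  1  0  1  2  3  2
So g(8) = 2.
For row B, compute g(0), g(1), … with moves {2, 5, 7}:
g(0) = mex{} = 0
g(1) = mex{} = 0
g(2) = mex{0} = 1
g(3) = mex{0} = 1
g(4) = mex{1} = 0
g(5) = mex{0,1} = 2
g(6) = mex{0} = 1
g(7) = mex{0,1,2} = 3
g(8) = mex{0,1} = 2
g(9) = mex{0,1,3} = 2
g(10) = mex{1,2} = 0
g(11) = mex{0,1,2} = 3
g(12) = mex{0,2,3} = 1
So g(12) = 1.
For row C, compute g(0), g(1), … with moves {2, 3, 5}:
g(0) = mex{} = 0
g(1) = mex{} = 0
g(2) = mex{0} = 1
g(3) = mex{0} = 1
g(4) = mex{0,1} = 2
g(5) = mex{0,1} = 2
g(6) = mex{0,1,2} = 3
g(7) = mex{1,2} = 0
So g(7) = 0.
The value of a disjunctive sum is the nim-sum of the parts.
Combined value = 2 XOR 1 XOR 0 = 3.

3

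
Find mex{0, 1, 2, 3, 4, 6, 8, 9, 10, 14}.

The values 0, 1, 2, 3, 4 are all present; 5 is the first non-negative integer missing from the set.

5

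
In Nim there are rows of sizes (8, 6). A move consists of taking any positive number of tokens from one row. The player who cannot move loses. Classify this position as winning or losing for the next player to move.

Winning position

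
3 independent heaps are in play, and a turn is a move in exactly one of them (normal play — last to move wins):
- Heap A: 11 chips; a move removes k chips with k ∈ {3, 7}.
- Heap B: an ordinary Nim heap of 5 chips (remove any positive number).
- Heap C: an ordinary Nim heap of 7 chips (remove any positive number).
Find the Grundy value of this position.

2

Build the Grundy sequence for heap A with g(k) = mex{g(k−s) : s ∈ {3, 7}, s ≤ k}:
k:     0  1  2  3  4  5  6  7  8  9 10 11
g(k):  0  0  0  1  1  1  0  2  2  1  0  0
So g(11) = 0.
Heap B is a plain Nim heap of size 5, so its Grundy value is 5.
Heap C is a plain Nim heap of size 7, so its Grundy value is 7.
The value of a disjunctive sum is the nim-sum of the parts.
Combined value = 0 XOR 5 XOR 7 = 2.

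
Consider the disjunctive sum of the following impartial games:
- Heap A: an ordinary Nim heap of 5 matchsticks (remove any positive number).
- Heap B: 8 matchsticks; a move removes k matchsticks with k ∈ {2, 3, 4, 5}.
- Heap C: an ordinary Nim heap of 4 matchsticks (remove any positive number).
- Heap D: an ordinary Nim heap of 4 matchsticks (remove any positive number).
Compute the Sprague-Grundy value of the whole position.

5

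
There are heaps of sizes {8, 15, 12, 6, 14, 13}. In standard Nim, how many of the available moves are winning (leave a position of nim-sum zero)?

5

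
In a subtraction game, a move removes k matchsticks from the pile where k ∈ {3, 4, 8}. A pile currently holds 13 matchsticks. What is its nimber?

Grundy values for subtraction set {3, 4, 8}:
g(0) = mex{} = 0
g(1) = mex{} = 0
g(2) = mex{} = 0
g(3) = mex{0} = 1
g(4) = mex{0} = 1
g(5) = mex{0} = 1
g(6) = mex{0,1} = 2
g(7) = mex{1} = 0
g(8) = mex{0,1} = 2
g(9) = mex{0,1,2} = 3
g(10) = mex{0,2} = 1
g(11) = mex{0,1,2} = 3
g(12) = mex{1,2,3} = 0
g(13) = mex{1,3} = 0
So g(13) = 0.

0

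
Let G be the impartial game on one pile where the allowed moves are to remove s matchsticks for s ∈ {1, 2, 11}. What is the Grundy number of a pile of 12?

0

Build the Grundy sequence with g(k) = mex{g(k−s) : s ∈ {1, 2, 11}, s ≤ k}:
k:     0  1  2  3  4  5  6  7  8  9 10 11 12
g(k):  0  1  2  0  1  2  0  1  2  0  1  2  0
So g(12) = 0.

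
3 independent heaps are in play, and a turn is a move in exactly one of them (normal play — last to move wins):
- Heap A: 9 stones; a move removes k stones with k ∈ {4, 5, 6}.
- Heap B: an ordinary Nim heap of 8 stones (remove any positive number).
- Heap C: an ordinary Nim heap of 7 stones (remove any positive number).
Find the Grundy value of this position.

13

Build the Grundy sequence for heap A with g(k) = mex{g(k−s) : s ∈ {4, 5, 6}, s ≤ k}:
g(0) = mex{} = 0
g(1) = mex{} = 0
g(2) = mex{} = 0
g(3) = mex{} = 0
g(4) = mex{0} = 1
g(5) = mex{0} = 1
g(6) = mex{0} = 1
g(7) = mex{0} = 1
g(8) = mex{0,1} = 2
g(9) = mex{0,1} = 2
So g(9) = 2.
Heap B is a plain Nim heap of size 8, so its Grundy value is 8.
Heap C is a plain Nim heap of size 7, so its Grundy value is 7.
By the Sprague-Grundy theorem, the Grundy value of a sum of independent games is the XOR of the component values.
Combined value = 2 ⊕ 8 ⊕ 7 = 13.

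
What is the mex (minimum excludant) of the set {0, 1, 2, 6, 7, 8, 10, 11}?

3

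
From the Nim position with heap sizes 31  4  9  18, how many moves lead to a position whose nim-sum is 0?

In binary:
  11111  (31)
  00100  (4)
  01001  (9)
  10010  (18)
  -----
  00000  (0)
The nim-sum is already 0, so every move leaves a nonzero nim-sum — there are no winning moves.

0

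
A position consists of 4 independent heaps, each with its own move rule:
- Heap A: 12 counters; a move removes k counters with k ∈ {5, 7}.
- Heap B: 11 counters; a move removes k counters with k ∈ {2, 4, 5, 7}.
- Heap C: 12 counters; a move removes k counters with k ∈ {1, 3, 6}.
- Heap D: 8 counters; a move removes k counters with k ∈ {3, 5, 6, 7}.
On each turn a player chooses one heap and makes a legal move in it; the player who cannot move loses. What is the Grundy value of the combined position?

2

Build the Grundy sequence for heap A with g(k) = mex{g(k−s) : s ∈ {5, 7}, s ≤ k}:
k:     0  1  2  3  4  5  6  7  8  9 10 11 12
g(k):  0  0  0  0  0  1  1  1  1  1  2  2  0
So g(12) = 0.
Grundy values for heap B (subtraction set {2, 4, 5, 7}):
k:     0  1  2  3  4  5  6  7  8  9 10 11
g(k):  0  0  1  1  2  2  3  3  4  0  0  1
So g(11) = 1.
Build the Grundy sequence for heap C with g(k) = mex{g(k−s) : s ∈ {1, 3, 6}, s ≤ k}:
k:     0  1  2  3  4  5  6  7  8  9 10 11 12
g(k):  0  1  0  1  0  1  2  3  2  0  1  0  1
So g(12) = 1.
Build the Grundy sequence for heap D with g(k) = mex{g(k−s) : s ∈ {3, 5, 6, 7}, s ≤ k}:
k:     0  1  2  3  4  5  6  7  8
g(k):  0  0  0  1  1  1  2  2  2
So g(8) = 2.
By the Sprague-Grundy theorem, the Grundy value of a sum of independent games is the XOR of the component values.
Combined value = 0 ⊕ 1 ⊕ 1 ⊕ 2 = 2.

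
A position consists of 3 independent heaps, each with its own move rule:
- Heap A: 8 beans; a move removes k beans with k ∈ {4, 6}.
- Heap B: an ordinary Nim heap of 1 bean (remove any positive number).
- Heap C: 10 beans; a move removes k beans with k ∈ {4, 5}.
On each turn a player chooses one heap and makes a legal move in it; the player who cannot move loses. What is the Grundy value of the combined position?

Grundy values for heap A (subtraction set {4, 6}):
k:     0  1  2  3  4  5  6  7  8
g(k):  0  0  0  0  1  1  1  1  2
So g(8) = 2.
Heap B is a plain Nim heap of size 1, so its Grundy value is 1.
Grundy values for heap C (subtraction set {4, 5}):
g(0) = mex{} = 0
g(1) = mex{} = 0
g(2) = mex{} = 0
g(3) = mex{} = 0
g(4) = mex{0} = 1
g(5) = mex{0} = 1
g(6) = mex{0} = 1
g(7) = mex{0} = 1
g(8) = mex{0,1} = 2
g(9) = mex{1} = 0
g(10) = mex{1} = 0
So g(10) = 0.
By the Sprague-Grundy theorem, the Grundy value of a sum of independent games is the XOR of the component values.
Combined value = 2 XOR 1 XOR 0 = 3.

3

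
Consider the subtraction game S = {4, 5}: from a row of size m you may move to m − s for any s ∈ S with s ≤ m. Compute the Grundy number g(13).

Compute g(0), g(1), … for moves {4, 5}:
g(0) = mex{} = 0
g(1) = mex{} = 0
g(2) = mex{} = 0
g(3) = mex{} = 0
g(4) = mex{0} = 1
g(5) = mex{0} = 1
g(6) = mex{0} = 1
g(7) = mex{0} = 1
g(8) = mex{0,1} = 2
g(9) = mex{1} = 0
g(10) = mex{1} = 0
g(11) = mex{1} = 0
g(12) = mex{1,2} = 0
g(13) = mex{0,2} = 1
So g(13) = 1.

1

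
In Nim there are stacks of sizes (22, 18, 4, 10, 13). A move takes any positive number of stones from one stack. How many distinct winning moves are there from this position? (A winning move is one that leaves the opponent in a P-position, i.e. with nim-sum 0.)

3

Compute the nim-sum pairwise:
22 XOR 18 = 4
4 XOR 4 = 0
0 XOR 10 = 10
10 XOR 13 = 7
The overall nim-sum is X = 7. A stack of size p has a winning move iff p XOR X < p (reduce it to p XOR X).
  22: 22 XOR 7 = 17 < 22 — winning move (to 17).
  18: 18 XOR 7 = 21 ≥ 18 — no move.
  4: 4 XOR 7 = 3 < 4 — winning move (to 3).
  10: 10 XOR 7 = 13 ≥ 10 — no move.
  13: 13 XOR 7 = 10 < 13 — winning move (to 10).
That gives 3 winning moves.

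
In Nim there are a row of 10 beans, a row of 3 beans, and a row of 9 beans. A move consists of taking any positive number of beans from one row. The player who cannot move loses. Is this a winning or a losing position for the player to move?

Losing position

Compute the nim-sum pairwise:
10 ^ 3 = 9
9 ^ 9 = 0
The nim-sum is 0, so this is a P-position: the player to move is in a losing position under optimal play.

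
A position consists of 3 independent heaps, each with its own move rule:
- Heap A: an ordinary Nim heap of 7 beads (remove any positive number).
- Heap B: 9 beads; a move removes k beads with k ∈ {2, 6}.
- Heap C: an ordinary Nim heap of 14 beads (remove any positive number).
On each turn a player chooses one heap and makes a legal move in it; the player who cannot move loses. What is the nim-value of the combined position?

9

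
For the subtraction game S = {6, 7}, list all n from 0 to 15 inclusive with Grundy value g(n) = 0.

0, 1, 2, 3, 4, 5, 13, 14, 15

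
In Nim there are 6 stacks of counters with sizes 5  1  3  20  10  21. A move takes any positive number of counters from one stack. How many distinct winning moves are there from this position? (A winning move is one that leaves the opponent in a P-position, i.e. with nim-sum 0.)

1

In binary:
  00101  (5)
  00001  (1)
  00011  (3)
  10100  (20)
  01010  (10)
  10101  (21)
  -----
  01100  (12)
The overall nim-sum is X = 12. A stack of size p has a winning move iff p XOR X < p (reduce it to p XOR X).
  5: 5 XOR 12 = 9 ≥ 5 — no move.
  1: 1 XOR 12 = 13 ≥ 1 — no move.
  3: 3 XOR 12 = 15 ≥ 3 — no move.
  20: 20 XOR 12 = 24 ≥ 20 — no move.
  10: 10 XOR 12 = 6 < 10 — winning move (to 6).
  21: 21 XOR 12 = 25 ≥ 21 — no move.
That gives 1 winning move.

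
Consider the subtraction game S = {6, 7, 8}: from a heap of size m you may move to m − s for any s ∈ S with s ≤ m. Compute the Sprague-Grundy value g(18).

0

Build the Grundy sequence with g(k) = mex{g(k−s) : s ∈ {6, 7, 8}, s ≤ k}:
k:     0  1  2  3  4  5  6  7  8  9 10 11 12 13 14 15 16 17 18
g(k):  0  0  0  0  0  0  1  1  1  1  1  1  2  2  0  0  0  0  0
So g(18) = 0.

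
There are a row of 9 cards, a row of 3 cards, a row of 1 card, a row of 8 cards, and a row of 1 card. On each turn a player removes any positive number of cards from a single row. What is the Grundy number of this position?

Nim-sum: 9 XOR 3 XOR 1 XOR 8 XOR 1 = 2.

2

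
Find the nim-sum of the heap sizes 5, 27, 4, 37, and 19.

44

Bitwise XOR of the heap sizes:
  000101  (5)
  011011  (27)
  000100  (4)
  100101  (37)
  010011  (19)
  ------
  101100  (44)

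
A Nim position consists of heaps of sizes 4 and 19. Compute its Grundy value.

23

Compute the nim-sum pairwise:
4 ^ 19 = 23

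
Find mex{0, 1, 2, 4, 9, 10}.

3

The values 0, 1, 2 are all present; 3 is the first non-negative integer missing from the set.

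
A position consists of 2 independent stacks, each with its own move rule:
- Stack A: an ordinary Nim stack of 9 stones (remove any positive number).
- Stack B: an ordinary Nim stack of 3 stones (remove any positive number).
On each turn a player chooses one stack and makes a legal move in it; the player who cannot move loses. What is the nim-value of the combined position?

Stack A is a plain Nim stack of size 9, so its Grundy value is 9.
Stack B is a plain Nim stack of size 3, so its Grundy value is 3.
By the Sprague-Grundy theorem, the Grundy value of a sum of independent games is the XOR of the component values.
Combined value = 9 ⊕ 3 = 10.

10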